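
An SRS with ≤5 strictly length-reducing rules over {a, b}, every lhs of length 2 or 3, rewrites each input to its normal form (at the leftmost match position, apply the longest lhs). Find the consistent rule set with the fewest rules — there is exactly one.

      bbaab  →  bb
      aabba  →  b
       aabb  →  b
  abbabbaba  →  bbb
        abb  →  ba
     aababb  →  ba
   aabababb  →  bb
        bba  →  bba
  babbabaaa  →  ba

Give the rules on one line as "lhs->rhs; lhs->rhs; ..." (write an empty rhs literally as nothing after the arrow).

  | bbaab => bb
  | aabba => abaa => aba => ab => b
  | aabb => aba => ab => b
  | abbabbaba => baabbaba => bbaba => bbab => bbb

ab->b; aba->ab; abb->ba; baa->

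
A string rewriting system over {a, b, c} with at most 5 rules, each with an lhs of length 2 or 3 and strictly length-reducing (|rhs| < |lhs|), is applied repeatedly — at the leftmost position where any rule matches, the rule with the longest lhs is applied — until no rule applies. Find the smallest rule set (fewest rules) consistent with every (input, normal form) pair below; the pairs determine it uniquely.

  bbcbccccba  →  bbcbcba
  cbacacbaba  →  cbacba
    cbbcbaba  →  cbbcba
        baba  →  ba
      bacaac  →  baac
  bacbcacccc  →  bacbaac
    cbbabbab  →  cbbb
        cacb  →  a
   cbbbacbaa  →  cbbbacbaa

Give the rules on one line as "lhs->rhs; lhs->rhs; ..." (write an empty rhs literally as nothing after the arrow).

ab->; aca->a; cac->aa; cc->c

  | bbcbccccba => bbcbcccba => bbcbccba => bbcbcba
  | cbacacbaba => cbacbaba => cbacba
  | cbbcbaba => cbbcba
  | baba => ba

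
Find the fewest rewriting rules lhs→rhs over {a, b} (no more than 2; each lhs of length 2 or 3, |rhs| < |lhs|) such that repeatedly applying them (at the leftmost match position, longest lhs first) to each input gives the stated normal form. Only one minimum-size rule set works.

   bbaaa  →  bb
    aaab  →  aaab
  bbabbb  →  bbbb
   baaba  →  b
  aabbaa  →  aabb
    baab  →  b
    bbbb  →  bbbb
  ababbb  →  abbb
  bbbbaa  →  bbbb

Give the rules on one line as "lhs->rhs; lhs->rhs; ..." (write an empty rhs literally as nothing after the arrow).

ba->b; bab->b

  | bbaaa => bbaa => bba => bb
  | aaab
  | bbabbb => bbbb
  | baaba => baba => ba => b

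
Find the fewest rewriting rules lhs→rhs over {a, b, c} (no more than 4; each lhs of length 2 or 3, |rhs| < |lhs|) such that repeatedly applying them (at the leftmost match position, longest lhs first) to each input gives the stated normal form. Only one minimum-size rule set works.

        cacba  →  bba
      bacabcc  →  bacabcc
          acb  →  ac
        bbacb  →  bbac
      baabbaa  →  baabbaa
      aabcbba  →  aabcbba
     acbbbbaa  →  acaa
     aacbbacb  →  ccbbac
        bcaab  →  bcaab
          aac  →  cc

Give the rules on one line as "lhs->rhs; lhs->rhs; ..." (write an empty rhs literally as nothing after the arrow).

  | cacba => bba
  | bacabcc
  | acb => ac
  | bbacb => bbac

aac->cc; acb->ac; cac->b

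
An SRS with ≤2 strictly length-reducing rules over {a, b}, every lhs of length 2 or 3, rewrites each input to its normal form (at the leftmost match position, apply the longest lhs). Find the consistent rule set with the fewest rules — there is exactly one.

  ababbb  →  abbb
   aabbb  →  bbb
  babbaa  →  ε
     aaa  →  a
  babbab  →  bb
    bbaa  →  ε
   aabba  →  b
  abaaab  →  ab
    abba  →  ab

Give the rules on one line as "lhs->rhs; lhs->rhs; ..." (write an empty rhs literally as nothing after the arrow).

aa->; ba->

  | ababbb => abbb
  | aabbb => bbb
  | babbaa => bbaa => ba => ε
  | aaa => a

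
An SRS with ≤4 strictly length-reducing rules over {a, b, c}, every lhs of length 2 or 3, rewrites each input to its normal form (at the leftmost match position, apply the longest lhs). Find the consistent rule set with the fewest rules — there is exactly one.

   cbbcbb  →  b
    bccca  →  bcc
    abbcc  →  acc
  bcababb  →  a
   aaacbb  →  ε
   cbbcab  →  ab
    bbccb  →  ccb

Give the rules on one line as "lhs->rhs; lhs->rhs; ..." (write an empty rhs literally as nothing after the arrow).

aa->b; bb->; ca->; cbb->a

  | cbbcbb => acbb => aa => b
  | bccca => bcc
  | abbcc => acc
  | bcababb => bbabb => abb => a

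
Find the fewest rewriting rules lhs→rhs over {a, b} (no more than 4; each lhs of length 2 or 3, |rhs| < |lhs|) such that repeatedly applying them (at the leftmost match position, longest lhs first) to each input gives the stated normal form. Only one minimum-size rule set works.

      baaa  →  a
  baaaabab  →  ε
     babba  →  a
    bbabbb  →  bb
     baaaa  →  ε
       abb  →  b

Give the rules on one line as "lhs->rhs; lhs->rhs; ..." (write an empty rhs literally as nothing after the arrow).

  | baaa => aaa => a
  | baaaabab => aaaabab => aabab => bab => ab => ε
  | babba => abba => ba => a
  | bbabbb => babbb => abbb => bb

aa->; ab->; ba->a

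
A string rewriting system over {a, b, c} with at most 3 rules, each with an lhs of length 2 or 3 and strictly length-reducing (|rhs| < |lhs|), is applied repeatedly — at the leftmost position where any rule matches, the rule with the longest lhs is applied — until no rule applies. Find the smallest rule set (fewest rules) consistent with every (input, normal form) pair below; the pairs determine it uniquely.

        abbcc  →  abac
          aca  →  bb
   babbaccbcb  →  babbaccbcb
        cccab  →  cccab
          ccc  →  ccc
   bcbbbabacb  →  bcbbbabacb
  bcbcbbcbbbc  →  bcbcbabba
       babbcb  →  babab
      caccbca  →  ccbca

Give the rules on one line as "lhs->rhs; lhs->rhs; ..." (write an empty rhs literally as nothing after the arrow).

aca->bb; bbc->ba; cac->c

  | abbcc => abac
  | aca => bb
  | babbaccbcb
  | cccab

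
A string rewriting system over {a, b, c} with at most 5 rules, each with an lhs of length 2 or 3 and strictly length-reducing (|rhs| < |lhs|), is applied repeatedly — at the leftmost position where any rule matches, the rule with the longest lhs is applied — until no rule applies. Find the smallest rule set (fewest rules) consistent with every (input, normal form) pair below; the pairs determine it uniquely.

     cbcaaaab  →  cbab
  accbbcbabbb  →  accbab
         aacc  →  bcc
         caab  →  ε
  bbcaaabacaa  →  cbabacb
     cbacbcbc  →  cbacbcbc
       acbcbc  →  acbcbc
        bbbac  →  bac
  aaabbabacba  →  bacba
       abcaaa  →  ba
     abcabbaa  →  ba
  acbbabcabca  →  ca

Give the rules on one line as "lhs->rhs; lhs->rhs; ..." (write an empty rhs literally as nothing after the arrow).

aa->b; bb->; bca->; cbb->

  | cbcaaaab => caaab => cbab
  | accbbcbabbb => accbabbb => accbab
  | aacc => bcc
  | caab => cbb => ε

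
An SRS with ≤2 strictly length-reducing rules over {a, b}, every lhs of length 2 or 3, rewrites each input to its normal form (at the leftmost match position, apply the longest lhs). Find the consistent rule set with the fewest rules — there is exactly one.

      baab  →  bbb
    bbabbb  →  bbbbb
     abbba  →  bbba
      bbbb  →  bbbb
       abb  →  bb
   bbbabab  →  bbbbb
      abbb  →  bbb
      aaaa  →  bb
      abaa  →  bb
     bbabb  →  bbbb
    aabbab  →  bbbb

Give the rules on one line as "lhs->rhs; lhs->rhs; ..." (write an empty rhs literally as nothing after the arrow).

aa->b; ab->b

  | baab => bbb
  | bbabbb => bbbbb
  | abbba => bbba
  | bbbb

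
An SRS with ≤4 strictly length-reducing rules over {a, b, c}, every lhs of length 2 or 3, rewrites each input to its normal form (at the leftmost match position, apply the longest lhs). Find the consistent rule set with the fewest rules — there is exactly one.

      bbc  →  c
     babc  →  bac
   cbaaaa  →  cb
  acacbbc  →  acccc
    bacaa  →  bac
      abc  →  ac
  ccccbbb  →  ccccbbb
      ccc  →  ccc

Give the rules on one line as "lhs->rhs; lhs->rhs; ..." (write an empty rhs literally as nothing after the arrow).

  | bbc => bc => c
  | babc => bac
  | cbaaaa => cbaa => cb
  | acacbbc => acccbc => acccc

aa->; acb->cc; bc->c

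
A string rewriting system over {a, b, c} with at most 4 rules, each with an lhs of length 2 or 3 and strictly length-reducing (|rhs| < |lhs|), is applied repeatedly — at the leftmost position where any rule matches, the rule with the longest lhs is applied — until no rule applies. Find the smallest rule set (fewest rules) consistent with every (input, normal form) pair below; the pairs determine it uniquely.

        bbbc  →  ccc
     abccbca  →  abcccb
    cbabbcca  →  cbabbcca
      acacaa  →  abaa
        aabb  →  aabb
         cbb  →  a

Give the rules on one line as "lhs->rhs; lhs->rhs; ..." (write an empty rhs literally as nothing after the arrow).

bbb->cc; bca->cb; cac->b; cbb->a

  | bbbc => ccc
  | abccbca => abcccb
  | cbabbcca
  | acacaa => abaa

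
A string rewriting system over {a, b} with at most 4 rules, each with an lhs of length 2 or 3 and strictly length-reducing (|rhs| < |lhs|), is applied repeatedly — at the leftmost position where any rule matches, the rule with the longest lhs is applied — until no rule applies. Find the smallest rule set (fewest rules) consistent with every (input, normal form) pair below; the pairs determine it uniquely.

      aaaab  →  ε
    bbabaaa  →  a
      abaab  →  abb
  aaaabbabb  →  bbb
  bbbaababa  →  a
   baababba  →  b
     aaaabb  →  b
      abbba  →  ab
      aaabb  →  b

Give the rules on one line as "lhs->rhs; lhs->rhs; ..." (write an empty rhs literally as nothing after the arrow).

aa->a; aab->; ba->b; bba->aa

  | aaaab => aaab => aab => ε
  | bbabaaa => aabaaa => aaa => aa => a
  | abaab => abab => abb
  | aaaabbabb => aaabbabb => aabbabb => babb => bbb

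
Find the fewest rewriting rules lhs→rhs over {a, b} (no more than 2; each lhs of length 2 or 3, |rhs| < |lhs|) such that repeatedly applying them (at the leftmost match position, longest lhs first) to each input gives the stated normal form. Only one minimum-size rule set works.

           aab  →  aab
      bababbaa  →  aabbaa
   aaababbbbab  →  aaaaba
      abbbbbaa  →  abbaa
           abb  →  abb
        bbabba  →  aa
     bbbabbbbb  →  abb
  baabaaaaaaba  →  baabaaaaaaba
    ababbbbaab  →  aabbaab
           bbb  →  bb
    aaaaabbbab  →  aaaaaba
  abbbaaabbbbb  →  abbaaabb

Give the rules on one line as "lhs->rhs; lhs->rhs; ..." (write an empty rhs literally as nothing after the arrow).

  | aab
  | bababbaa => aabbaa
  | aaababbbbab => aaaabbbab => aaaabbab => aaaaba
  | abbbbbaa => abbbbaa => abbbaa => abbaa

bab->a; bbb->bb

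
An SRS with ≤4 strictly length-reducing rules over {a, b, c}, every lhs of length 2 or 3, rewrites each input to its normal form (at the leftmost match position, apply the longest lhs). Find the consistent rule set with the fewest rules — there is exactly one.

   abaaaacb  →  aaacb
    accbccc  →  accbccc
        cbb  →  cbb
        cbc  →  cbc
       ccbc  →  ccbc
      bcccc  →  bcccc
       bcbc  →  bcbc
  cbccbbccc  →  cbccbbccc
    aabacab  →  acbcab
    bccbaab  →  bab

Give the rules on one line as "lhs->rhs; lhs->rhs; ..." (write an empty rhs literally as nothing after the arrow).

aba->cb; caa->a; cba->a

  | abaaaacb => cbaaacb => aaacb
  | accbccc
  | cbb
  | cbc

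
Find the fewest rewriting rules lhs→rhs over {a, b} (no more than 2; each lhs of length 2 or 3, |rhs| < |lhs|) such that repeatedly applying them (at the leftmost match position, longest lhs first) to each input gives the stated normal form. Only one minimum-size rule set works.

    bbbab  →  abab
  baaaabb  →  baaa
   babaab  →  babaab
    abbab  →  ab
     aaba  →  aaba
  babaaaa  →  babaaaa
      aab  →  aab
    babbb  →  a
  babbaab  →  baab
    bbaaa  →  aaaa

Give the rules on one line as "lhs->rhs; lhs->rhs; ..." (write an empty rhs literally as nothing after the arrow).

abb->; bb->a

  | bbbab => abab
  | baaaabb => baaa
  | babaab
  | abbab => ab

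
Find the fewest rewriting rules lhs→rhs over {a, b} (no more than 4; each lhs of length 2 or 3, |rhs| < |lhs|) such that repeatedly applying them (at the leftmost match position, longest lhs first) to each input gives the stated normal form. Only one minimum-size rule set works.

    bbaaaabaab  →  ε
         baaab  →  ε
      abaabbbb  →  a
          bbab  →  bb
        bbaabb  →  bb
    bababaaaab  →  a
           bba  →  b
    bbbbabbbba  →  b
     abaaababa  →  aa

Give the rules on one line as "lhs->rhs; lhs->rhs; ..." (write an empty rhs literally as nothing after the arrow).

  | bbaaaabaab => baaabaab => aabaab => aab => ε
  | baaab => aab => ε
  | abaabbbb => aaabbbb => abbb => abb => ab => a
  | bbab => bb

aab->; ab->a; ba->; bbb->bb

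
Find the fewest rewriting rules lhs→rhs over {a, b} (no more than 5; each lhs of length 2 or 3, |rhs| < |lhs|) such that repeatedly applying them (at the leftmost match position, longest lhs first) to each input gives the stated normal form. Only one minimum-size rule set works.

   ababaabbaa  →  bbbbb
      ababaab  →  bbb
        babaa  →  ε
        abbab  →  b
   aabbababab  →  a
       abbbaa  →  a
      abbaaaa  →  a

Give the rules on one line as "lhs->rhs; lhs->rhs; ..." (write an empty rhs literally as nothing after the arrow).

  | ababaabbaa => aabaabbaa => baabbaa => bbbbaa => bbbbb
  | ababaab => aabaab => baab => bbb
  | babaa => aa => ε
  | abbab => abab => aab => b

aa->; ab->a; baa->bb; bab->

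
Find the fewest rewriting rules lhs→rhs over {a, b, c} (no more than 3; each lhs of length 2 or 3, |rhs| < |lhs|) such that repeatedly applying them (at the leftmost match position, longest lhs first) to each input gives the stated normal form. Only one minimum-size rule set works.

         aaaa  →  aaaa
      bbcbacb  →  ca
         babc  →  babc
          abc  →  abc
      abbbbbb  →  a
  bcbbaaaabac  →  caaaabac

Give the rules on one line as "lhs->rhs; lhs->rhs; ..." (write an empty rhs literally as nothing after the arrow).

  | aaaa
  | bbcbacb => ccbacb => cacb => ca
  | babc
  | abc

bb->c; cb->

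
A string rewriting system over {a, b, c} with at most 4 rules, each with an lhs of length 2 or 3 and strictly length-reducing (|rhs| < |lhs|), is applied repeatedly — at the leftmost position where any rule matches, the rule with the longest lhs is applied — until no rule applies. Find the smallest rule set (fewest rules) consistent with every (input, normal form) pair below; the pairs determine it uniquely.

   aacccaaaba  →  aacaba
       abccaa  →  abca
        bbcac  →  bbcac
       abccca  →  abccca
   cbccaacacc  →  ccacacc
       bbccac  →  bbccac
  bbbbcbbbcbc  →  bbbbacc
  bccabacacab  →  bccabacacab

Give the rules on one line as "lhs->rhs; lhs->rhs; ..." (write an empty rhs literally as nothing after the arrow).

caa->a; cb->c; ccb->ac

  | aacccaaaba => aaccaaba => aacaba
  | abccaa => abca
  | bbcac
  | abccca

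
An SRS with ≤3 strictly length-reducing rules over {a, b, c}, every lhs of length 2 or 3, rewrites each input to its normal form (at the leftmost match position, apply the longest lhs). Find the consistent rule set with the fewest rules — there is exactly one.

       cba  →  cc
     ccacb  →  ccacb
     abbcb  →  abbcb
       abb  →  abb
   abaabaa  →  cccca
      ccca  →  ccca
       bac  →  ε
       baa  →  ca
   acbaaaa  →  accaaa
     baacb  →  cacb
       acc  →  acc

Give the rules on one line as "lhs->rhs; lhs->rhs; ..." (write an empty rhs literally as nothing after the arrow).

aba->cc; ba->c; bac->

  | cba => cc
  | ccacb
  | abbcb
  | abb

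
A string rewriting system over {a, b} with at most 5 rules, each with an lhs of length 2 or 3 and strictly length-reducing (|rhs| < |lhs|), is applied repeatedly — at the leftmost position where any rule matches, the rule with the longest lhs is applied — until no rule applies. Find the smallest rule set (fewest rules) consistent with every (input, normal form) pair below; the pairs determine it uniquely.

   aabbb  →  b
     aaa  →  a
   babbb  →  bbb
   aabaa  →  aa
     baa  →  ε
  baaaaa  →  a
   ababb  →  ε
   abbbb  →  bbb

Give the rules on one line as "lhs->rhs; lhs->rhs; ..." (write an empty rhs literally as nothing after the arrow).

  | aabbb => abb => b
  | aaa => a
  | babbb => bbb
  | aabaa => aaaa => aa

aaa->a; ab->; aba->aa; baa->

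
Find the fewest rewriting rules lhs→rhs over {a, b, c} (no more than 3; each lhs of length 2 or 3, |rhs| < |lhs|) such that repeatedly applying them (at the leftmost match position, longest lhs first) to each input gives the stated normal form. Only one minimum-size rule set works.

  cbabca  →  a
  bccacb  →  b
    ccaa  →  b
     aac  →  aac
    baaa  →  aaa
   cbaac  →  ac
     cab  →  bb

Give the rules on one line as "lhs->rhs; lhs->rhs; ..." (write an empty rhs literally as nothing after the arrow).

  | cbabca => cabca => bbca => ba => a
  | bccacb => cacb => bcb => b
  | ccaa => cba => ca => b
  | aac

ba->a; bc->; ca->b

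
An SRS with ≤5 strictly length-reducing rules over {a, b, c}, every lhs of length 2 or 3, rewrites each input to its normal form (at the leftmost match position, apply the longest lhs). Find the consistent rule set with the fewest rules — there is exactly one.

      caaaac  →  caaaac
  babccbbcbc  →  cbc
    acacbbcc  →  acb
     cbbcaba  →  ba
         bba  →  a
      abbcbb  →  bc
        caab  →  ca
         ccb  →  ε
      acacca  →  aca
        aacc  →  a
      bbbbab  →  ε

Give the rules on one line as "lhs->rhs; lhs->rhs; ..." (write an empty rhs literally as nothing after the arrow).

  | caaaac
  | babccbbcbc => bccbbcbc => bbbbcbc => bbcbc => cbc
  | acacbbcc => acaccc => acabb => acb
  | cbbcaba => ccaba => baba => ba

ab->; bb->; cc->b; ccc->bb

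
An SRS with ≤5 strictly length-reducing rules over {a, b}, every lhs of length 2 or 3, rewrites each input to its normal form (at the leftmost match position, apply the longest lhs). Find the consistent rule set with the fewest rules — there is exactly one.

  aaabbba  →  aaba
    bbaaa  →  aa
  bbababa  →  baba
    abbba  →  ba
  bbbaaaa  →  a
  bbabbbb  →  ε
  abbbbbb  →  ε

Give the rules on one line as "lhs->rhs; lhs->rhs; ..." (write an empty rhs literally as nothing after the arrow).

abb->; baa->bb; bb->; bba->

  | aaabbba => aaba
  | bbaaa => aa
  | bbababa => baba
  | abbba => ba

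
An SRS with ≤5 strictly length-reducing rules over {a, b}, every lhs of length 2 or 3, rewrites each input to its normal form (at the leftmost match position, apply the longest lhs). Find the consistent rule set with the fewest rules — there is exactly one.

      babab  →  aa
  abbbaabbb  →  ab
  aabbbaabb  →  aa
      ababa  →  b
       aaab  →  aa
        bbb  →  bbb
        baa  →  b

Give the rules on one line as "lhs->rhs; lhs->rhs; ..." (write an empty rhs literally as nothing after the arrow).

aaa->ba; aba->; ba->b; bab->aa

  | babab => aaab => bab => aa
  | abbbaabbb => abbbabbb => abbaabb => abbabb => abaab => ab
  | aabbbaabb => aabbbabb => aabbaab => aabbab => aabaa => aa
  | ababa => ba => b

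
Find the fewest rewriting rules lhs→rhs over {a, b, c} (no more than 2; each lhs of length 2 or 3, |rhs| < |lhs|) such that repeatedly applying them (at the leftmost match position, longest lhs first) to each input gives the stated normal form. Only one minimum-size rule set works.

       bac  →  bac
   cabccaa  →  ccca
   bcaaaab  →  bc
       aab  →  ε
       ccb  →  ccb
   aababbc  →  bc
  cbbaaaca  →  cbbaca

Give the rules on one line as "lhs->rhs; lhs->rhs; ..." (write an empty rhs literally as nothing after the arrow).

aa->a; ab->

  | bac
  | cabccaa => cccaa => ccca
  | bcaaaab => bcaaab => bcaab => bcab => bc
  | aab => ab => ε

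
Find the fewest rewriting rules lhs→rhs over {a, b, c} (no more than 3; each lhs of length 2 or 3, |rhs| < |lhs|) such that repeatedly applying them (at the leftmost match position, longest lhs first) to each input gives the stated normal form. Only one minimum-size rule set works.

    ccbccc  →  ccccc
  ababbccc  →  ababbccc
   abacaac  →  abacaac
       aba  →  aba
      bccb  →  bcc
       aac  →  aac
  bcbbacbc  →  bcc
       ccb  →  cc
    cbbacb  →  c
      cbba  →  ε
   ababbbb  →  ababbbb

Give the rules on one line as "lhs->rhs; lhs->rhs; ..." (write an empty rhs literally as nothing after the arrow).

cb->c; cba->

  | ccbccc => ccccc
  | ababbccc
  | abacaac
  | aba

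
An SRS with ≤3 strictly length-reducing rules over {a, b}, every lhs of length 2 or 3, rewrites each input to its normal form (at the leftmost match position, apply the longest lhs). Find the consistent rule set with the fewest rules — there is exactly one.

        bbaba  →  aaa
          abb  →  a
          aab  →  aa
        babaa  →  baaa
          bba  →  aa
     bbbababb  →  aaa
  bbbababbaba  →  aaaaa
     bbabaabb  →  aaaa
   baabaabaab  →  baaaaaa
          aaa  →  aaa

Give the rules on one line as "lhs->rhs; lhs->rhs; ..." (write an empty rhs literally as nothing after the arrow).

ab->a; bb->a

  | bbaba => aaba => aaa
  | abb => ab => a
  | aab => aa
  | babaa => baaa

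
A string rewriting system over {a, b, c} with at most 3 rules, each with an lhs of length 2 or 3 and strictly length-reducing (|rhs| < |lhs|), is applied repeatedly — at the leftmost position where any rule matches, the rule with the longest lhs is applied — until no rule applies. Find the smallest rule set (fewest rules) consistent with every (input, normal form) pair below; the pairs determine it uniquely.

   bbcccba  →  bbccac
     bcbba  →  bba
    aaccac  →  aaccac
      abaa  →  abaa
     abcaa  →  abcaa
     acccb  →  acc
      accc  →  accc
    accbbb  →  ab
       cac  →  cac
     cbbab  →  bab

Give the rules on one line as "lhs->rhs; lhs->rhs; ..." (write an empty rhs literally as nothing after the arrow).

  | bbcccba => bbccac
  | bcbba => bba
  | aaccac
  | abaa

cb->; cba->ac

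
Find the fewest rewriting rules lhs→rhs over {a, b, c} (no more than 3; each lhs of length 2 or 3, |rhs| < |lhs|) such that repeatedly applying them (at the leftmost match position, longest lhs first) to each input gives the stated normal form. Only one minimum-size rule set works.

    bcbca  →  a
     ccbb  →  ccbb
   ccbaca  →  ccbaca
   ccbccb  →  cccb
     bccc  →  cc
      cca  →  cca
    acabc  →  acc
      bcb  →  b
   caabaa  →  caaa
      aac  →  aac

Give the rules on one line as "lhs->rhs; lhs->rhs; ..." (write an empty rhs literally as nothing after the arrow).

ab->; bc->

  | bcbca => bca => a
  | ccbb
  | ccbaca
  | ccbccb => cccb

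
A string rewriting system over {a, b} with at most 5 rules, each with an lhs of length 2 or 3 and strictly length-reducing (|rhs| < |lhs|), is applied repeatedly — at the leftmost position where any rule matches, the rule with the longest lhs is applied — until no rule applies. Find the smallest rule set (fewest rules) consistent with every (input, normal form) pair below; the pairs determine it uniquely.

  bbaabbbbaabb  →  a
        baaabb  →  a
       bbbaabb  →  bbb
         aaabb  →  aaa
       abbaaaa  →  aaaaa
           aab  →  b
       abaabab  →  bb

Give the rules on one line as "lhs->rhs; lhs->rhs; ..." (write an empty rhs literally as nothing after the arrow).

  | bbaabbbbaabb => babbbbaabb => babbaabb => baaabb => abb => a
  | baaabb => abb => a
  | bbbaabb => bbabb => bbb
  | aaabb => aaa

ab->b; abb->a; baa->; bba->b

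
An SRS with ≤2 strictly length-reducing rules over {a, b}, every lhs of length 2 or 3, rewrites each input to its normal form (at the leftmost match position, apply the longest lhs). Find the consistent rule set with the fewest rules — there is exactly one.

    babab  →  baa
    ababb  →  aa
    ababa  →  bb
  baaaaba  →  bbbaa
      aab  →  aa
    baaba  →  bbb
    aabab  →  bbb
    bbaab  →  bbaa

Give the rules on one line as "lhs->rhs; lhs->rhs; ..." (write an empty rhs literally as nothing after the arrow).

aaa->bb; ab->a

  | babab => baab => baa
  | ababb => aabb => aab => aa
  | ababa => aaba => aaa => bb
  | baaaaba => bbbaba => bbbaa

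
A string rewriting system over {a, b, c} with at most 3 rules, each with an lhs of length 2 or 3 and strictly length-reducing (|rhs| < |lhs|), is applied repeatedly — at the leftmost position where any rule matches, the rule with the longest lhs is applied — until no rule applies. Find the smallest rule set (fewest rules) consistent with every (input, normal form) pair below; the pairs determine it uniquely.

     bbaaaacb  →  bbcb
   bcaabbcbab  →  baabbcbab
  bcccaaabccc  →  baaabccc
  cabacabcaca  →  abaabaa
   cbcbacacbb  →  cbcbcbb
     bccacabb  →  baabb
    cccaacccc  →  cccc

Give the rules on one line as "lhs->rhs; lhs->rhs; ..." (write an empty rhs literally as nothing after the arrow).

aac->c; ca->a

  | bbaaaacb => bbaacb => bbcb
  | bcaabbcbab => baabbcbab
  | bcccaaabccc => bccaaabccc => bcaaabccc => baaabccc
  | cabacabcaca => abacabcaca => abaabcaca => abaabaca => abaabaa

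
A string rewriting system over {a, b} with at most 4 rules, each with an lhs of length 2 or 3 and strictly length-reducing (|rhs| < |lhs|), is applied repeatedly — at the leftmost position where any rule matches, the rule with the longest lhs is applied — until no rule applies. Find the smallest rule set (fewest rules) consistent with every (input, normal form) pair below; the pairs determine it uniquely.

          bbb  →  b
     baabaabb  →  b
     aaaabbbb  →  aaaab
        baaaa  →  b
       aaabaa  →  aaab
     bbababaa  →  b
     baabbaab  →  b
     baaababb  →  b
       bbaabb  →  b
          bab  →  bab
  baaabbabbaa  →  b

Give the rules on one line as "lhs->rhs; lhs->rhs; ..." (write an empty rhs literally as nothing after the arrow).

  | bbb => bb => b
  | baabaabb => bbbaabb => bbaabb => bbabb => bbbb => bbb => bb => b
  | aaaabbbb => aaaabbb => aaaabb => aaaab
  | baaaa => bbaa => bba => bb => b

baa->bb; bb->b; bba->bb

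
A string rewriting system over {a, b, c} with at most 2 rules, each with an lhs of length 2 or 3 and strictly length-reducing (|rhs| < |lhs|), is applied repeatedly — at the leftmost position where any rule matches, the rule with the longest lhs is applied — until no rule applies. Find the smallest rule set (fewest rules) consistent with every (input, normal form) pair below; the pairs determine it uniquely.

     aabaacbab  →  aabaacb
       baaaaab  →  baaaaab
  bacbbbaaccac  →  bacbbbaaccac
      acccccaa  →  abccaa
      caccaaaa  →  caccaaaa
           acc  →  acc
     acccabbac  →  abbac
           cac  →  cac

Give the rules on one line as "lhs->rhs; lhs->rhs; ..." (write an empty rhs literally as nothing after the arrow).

  | aabaacbab => aabaacb
  | baaaaab
  | bacbbbaaccac
  | acccccaa => abccaa

bab->b; ccc->b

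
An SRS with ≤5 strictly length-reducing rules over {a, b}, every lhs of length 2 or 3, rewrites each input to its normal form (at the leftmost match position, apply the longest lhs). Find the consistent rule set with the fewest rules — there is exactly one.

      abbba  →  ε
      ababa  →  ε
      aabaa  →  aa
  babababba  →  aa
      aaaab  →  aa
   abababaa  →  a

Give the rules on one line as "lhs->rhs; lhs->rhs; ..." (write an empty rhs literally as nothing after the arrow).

  | abbba => bbba => aba => ba => ε
  | ababa => baba => ba => ε
  | aabaa => aa
  | babababba => bababba => babba => bba => aa

aab->; ab->b; ba->; bb->a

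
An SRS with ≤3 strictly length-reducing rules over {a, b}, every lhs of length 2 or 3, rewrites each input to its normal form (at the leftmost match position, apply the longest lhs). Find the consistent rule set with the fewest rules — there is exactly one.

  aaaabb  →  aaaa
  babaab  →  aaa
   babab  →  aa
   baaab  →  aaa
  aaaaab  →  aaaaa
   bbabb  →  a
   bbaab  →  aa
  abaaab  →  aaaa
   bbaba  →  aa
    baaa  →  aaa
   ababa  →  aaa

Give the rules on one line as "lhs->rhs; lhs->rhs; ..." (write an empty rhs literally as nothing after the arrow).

  | aaaabb => aaaab => aaaa
  | babaab => abaab => aaab => aaa
  | babab => abab => aab => aa
  | baaab => aaab => aaa

ab->a; ba->a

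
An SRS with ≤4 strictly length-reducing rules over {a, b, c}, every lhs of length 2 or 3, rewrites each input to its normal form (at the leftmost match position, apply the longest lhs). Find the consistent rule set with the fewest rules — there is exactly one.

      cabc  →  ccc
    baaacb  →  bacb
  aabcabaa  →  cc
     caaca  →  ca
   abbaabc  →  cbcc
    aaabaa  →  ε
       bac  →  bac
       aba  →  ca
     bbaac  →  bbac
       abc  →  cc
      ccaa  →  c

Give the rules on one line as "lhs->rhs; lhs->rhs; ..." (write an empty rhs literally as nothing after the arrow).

  | cabc => ccc
  | baaacb => baacb => bacb
  | aabcabaa => abcabaa => ccabaa => cccaa => cc
  | caaca => ca

aa->a; ab->c; caa->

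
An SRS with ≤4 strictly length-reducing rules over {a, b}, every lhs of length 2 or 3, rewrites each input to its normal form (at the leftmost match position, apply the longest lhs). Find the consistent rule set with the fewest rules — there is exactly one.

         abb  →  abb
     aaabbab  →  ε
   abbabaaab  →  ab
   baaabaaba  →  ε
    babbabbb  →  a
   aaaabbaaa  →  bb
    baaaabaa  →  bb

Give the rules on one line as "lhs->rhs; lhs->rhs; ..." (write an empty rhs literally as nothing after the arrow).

  | abb
  | aaabbab => abbab => abbb => aa => ε
  | abbabaaab => abbbaaab => aaaaab => aaab => ab
  | baaabaaba => baabaaba => babaaba => bbaaba => bbaba => bbba => aa => ε

aa->; ba->b; bbb->a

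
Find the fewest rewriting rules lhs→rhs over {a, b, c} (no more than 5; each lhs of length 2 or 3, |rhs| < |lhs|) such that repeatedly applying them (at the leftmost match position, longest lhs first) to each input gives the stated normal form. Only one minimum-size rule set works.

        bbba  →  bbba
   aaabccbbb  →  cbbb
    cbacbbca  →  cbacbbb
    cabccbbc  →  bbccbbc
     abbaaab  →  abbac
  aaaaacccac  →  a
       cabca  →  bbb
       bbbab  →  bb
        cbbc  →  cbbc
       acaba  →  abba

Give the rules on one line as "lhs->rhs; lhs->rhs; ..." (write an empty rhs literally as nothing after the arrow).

  | bbba
  | aaabccbbb => acccbbb => cbbb
  | cbacbbca => cbacbbb
  | cabccbbc => bbccbbc

aab->c; acc->; bab->; ca->b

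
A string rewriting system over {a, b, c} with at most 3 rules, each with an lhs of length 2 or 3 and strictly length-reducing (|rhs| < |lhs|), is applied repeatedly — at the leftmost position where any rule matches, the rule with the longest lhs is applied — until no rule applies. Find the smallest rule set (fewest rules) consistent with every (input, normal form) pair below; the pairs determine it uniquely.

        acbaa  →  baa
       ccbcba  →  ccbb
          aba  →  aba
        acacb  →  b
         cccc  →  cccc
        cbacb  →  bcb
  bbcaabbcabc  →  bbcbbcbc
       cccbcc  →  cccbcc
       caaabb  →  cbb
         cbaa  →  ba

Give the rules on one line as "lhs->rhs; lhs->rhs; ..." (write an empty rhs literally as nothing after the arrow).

ac->; ca->c; cba->b

  | acbaa => baa
  | ccbcba => ccbb
  | aba
  | acacb => acb => b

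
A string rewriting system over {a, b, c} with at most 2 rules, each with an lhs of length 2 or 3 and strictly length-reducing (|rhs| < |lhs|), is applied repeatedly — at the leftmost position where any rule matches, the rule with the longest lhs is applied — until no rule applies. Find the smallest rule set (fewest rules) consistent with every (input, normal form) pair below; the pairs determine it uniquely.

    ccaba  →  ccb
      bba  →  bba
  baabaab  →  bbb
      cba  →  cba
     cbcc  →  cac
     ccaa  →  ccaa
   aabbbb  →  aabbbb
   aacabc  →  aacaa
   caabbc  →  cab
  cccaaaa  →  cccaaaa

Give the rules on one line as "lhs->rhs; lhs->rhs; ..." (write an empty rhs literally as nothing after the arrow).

aba->b; bc->a

  | ccaba => ccb
  | bba
  | baabaab => babab => bbb
  | cba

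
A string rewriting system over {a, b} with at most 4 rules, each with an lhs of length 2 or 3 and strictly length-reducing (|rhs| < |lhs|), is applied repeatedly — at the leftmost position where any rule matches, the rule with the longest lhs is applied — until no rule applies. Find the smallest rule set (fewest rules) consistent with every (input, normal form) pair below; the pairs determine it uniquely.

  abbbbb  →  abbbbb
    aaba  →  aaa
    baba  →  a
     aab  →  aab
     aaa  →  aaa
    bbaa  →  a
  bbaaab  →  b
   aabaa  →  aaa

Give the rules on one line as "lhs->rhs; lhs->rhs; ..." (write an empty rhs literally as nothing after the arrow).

  | abbbbb
  | aaba => aaa
  | baba => a
  | aab

ba->a; baa->ba; bab->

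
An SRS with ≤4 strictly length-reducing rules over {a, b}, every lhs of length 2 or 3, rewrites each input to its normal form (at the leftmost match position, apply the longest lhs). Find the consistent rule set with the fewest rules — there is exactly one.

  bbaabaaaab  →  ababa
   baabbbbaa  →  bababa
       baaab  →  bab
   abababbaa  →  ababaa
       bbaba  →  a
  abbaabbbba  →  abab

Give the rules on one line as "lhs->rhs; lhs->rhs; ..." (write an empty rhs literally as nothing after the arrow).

  | bbaabaaaab => ababaaaab => ababaab => ababa
  | baabbbbaa => babbbaa => bababa
  | baaab => bab
  | abababbaa => ababaaba => ababaa

aaa->a; aab->a; bba->ab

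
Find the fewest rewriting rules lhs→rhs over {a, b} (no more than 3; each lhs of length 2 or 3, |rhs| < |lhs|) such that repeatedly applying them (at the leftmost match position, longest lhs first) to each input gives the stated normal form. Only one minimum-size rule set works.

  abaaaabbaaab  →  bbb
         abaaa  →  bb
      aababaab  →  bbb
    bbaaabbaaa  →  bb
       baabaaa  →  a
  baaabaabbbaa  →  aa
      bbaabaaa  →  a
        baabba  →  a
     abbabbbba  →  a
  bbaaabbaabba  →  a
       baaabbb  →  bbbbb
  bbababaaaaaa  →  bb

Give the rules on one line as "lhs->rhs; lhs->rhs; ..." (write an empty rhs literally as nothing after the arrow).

aaa->bb; ab->; ba->a

  | abaaaabbaaab => aaaabbaaab => bbabbaaab => babbaaab => abbaaab => baaab => aaab => bbb
  | abaaa => aaa => bb
  | aababaab => aabaab => aaab => bbb
  | bbaaabbaaa => baaabbaaa => aaabbaaa => bbbbaaa => bbbaaa => bbaaa => baaa => aaa => bb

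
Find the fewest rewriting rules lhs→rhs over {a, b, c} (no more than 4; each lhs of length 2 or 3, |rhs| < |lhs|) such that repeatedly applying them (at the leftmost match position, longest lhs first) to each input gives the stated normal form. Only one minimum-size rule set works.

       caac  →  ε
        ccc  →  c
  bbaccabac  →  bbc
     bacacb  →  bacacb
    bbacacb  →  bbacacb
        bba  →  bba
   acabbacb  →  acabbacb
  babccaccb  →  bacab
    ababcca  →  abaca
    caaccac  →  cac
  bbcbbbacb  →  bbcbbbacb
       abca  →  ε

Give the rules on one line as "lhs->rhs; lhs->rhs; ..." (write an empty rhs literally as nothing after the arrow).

aa->; aab->a; abc->a; cc->

  | caac => cc => ε
  | ccc => c
  | bbaccabac => bbaabac => bbaac => bbc
  | bacacb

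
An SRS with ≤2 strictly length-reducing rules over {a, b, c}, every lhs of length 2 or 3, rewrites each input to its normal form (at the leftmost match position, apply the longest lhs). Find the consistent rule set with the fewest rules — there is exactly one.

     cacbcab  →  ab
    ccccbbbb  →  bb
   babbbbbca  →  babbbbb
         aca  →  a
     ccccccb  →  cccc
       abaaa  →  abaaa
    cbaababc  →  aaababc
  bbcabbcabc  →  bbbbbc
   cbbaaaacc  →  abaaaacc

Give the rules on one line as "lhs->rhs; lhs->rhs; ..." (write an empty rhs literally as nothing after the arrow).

  | cacbcab => cbcab => acab => ab
  | ccccbbbb => cccabbb => ccbbb => cabb => bb
  | babbbbbca => babbbbb
  | aca => a

ca->; cb->a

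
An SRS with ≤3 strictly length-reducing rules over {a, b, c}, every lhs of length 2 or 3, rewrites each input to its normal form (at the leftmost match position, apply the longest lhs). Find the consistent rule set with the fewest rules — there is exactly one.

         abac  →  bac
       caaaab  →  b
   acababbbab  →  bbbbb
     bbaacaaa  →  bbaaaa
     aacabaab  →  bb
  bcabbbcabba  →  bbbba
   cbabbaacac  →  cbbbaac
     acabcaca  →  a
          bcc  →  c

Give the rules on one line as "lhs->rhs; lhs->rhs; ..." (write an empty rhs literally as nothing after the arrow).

ab->b; bc->; ca->

  | abac => bac
  | caaaab => aaab => aab => ab => b
  | acababbbab => ababbbab => babbbab => bbbbab => bbbbb
  | bbaacaaa => bbaaaa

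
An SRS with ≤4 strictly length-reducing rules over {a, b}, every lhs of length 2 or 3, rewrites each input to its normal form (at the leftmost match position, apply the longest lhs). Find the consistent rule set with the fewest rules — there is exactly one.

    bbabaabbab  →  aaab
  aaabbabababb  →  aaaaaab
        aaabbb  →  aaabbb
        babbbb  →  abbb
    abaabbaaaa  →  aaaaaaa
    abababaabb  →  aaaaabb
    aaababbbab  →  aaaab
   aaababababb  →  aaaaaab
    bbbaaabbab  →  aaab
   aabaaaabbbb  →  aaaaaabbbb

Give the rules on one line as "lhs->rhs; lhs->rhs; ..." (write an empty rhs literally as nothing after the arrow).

ba->b; baa->aa; bab->a

  | bbabaabbab => baaabbab => aaabbab => aaaba => aaab
  | aaabbabababb => aaabaababb => aaaaababb => aaaaaab
  | aaabbb
  | babbbb => abbb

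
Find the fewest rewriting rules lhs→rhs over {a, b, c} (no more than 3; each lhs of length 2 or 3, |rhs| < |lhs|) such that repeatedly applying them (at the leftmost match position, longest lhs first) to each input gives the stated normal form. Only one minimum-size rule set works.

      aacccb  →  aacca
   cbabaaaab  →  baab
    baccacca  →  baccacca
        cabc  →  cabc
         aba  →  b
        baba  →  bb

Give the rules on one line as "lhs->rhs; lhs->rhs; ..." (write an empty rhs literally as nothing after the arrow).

aba->b; cb->a

  | aacccb => aacca
  | cbabaaaab => aabaaaab => abaaab => baab
  | baccacca
  | cabc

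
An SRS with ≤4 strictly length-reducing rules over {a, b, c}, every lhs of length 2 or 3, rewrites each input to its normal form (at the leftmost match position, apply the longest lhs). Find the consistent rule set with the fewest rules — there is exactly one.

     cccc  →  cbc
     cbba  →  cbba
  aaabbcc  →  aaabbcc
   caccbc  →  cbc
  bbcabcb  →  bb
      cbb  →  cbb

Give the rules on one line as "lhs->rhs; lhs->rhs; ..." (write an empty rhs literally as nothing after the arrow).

bcb->c; cac->; ccc->cb

  | cccc => cbc
  | cbba
  | aaabbcc
  | caccbc => cbc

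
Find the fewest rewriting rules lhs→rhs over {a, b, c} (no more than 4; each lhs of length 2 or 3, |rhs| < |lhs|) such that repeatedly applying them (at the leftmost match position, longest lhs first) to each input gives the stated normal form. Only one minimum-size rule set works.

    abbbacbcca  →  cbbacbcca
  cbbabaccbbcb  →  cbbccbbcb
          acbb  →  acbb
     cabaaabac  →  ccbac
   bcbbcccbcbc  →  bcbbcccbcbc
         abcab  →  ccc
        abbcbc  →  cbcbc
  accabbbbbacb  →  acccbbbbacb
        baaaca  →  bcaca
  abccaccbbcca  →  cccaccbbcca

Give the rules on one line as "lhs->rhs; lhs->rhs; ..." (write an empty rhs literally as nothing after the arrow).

  | abbbacbcca => cbbacbcca
  | cbbabaccbbcb => cbbccbbcb
  | acbb
  | cabaaabac => caabac => ccbac

aa->c; ab->c; aba->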